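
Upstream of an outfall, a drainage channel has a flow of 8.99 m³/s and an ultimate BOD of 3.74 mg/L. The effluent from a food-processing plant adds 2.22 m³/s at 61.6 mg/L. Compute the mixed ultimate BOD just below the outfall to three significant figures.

15.2 mg/L

Flow-weighted mixing: C = (Q_r C_r + Q_w C_w)/(Q_r + Q_w)
= (8.99×3.74 + 2.22×61.6)/(8.99 + 2.22) = 170.4/11.21 = 15.20 mg/L.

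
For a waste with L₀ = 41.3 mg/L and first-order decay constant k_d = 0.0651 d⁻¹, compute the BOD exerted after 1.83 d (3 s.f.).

y_t = L₀(1 − e^(−k_d t)) = 41.3 × (1 − e^(−0.0651×1.83))
= 41.3 × (1 − 0.8877) = 41.3 × 0.1123 = 4.638 mg/L.

y ≈ 4.64 mg/L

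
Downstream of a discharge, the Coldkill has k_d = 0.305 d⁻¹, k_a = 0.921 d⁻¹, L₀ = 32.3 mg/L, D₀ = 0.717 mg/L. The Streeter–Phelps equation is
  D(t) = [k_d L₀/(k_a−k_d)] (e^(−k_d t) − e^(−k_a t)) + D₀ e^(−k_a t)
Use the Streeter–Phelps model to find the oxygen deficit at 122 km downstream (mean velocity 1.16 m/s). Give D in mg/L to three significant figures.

Travel time t = x/v = 122 km / (1.16 m/s) = 122000 m / 1.16 m/s = 105200 s = 1.217 d.
k_d L₀/(k_a−k_d) = 0.305×32.3/(0.921−0.305) = 9.851/0.6160 = 15.99 mg/L.
e^(−k_d t) = e^(−0.305×1.217) = 0.6899; e^(−k_a t) = e^(−0.921×1.217) = 0.3259.
D = 15.99 × (0.6899 − 0.3259) + 0.717 × 0.3259 = 5.820 + 0.2337 = 6.054 mg/L.

D ≈ 6.05 mg/L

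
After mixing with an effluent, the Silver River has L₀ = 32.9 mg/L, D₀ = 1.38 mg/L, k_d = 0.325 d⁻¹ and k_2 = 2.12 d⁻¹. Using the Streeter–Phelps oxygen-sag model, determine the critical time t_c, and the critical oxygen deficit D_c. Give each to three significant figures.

t_c ≈ 0.898 d; D_c ≈ 3.77 mg/L

With k_2/k_d = 6.523 and 1 − D₀(k_2−k_d)/(k_d L₀) = 0.7683,
t_c = ln(6.523 × 0.7683) / (2.12 − 0.325) = ln(5.012) / 1.795 = 1.612/1.795 = 0.8979 d.
D_c = (k_d/k_2) L₀ e^(−k_d t_c) = (0.325/2.12) × 32.9 × e^(−0.325×0.8979) = 0.1533 × 32.9 × 0.7469 = 3.767 mg/L.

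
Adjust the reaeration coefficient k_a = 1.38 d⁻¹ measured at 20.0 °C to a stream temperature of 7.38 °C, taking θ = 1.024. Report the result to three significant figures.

k_a ≈ 1.02 d⁻¹

k_a(T₂) = k_a(T₁) · θ^(T₂−T₁) = 1.38 × 1.024^(7.38−20.0)
= 1.38 × 1.024^-12.6 = 1.38 × 0.7413 = 1.023 d⁻¹.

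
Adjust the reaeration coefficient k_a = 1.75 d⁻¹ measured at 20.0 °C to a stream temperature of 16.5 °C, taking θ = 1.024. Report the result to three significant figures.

k_a ≈ 1.61 d⁻¹

k_a(T₂) = k_a(T₁) · θ^(T₂−T₁) = 1.75 × 1.024^(16.5−20.0)
= 1.75 × 1.024^-3.50 = 1.75 × 0.9203 = 1.611 d⁻¹.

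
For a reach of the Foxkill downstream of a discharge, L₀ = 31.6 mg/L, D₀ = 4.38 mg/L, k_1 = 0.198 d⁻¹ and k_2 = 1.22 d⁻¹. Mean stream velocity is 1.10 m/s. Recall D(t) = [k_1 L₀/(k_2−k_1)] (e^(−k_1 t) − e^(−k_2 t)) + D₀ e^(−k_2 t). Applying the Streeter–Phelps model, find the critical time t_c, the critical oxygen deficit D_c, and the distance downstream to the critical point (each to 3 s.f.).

t_c = [1/(k_2−k_1)] ln[(k_2/k_1)(1 − D₀(k_2−k_1)/(k_1 L₀))]
= [1/(1.22−0.198)] ln[(1.22/0.198)(1 − 4.38×1.022/(0.198×31.6))]
= (1/1.022) ln[6.162 × 0.2846] = 0.9785 × ln(1.753) = 0.9785 × 0.5615 = 0.5494 d.
L(t_c) = L₀ e^(−k_1 t_c) = 31.6 × 0.8969 = 28.34 mg/L, and at the critical point k_2 D_c = k_1 L, so D_c = (0.198/1.22) × 28.34 = 4.600 mg/L.
x_c = v t_c = 1.10 m/s × 0.5494 d × 86400 s/d = 52220 m ≈ 52.2 km.

t_c ≈ 0.549 d; D_c ≈ 4.60 mg/L; x_c ≈ 52.2 km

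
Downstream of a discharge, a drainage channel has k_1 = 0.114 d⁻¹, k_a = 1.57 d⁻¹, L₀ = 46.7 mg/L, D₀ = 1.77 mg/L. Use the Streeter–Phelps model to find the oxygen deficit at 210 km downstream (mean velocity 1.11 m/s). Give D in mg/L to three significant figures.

D ≈ 2.79 mg/L

Travel time t = x/v = 210 km / (1.11 m/s) = 210000 m / 1.11 m/s = 189200 s = 2.190 d.
k_1 L₀/(k_a−k_1) = 0.114×46.7/(1.57−0.114) = 5.324/1.456 = 3.656 mg/L.
e^(−k_1 t) = e^(−0.114×2.190) = 0.7791; e^(−k_a t) = e^(−1.57×2.190) = 0.03213.
D = 3.656 × (0.7791 − 0.03213) + 1.77 × 0.03213 = 2.731 + 0.05688 = 2.788 mg/L.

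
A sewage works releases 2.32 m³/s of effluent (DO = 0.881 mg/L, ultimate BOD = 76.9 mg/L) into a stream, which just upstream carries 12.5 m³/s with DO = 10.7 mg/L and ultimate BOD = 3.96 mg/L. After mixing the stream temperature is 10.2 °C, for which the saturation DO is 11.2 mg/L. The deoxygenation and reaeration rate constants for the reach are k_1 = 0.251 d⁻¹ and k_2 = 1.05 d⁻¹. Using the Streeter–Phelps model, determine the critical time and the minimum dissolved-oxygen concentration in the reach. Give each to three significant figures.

Mixed DO = (12.5×10.7 + 2.32×0.881)/(12.5+2.32) = 135.8/14.82 = 9.163 mg/L.
Mixed L₀ = (12.5×3.96 + 2.32×76.9)/(14.82) = 227.9/14.82 = 15.38 mg/L.
Initial deficit D₀ = C_s − DO₀ = 11.2 − 9.163 = 2.037 mg/L.
t_c = (1/0.7990) ln[(1.05/0.251)(1 − 2.037×0.7990/(0.251×15.38))] = 1.252 × ln(2.419) = 1.106 d.
D_c = (0.251/1.05) × 15.38 × e^(−0.251×1.106) = 0.2390 × 15.38 × 0.7576 = 2.785 mg/L.
Minimum DO = 11.2 − 2.785 = 8.415 mg/L.

t_c ≈ 1.11 d; minimum DO ≈ 8.41 mg/L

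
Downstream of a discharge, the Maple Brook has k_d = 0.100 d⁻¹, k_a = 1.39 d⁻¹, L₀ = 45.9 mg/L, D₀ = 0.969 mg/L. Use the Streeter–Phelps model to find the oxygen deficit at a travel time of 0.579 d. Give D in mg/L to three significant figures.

k_d L₀/(k_a−k_d) = 0.100×45.9/(1.39−0.100) = 4.590/1.290 = 3.558 mg/L.
e^(−k_d t) = e^(−0.100×0.5790) = 0.9437; e^(−k_a t) = e^(−1.39×0.5790) = 0.4472.
D = 3.558 × (0.9437 − 0.4472) + 0.969 × 0.4472 = 1.767 + 0.4333 = 2.200 mg/L.

D ≈ 2.20 mg/L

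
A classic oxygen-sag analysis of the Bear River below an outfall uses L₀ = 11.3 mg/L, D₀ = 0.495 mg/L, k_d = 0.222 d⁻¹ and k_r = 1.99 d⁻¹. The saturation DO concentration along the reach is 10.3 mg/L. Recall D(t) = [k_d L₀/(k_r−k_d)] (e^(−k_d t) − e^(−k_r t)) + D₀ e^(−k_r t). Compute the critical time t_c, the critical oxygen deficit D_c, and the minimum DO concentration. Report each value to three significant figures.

t_c ≈ 0.998 d; D_c ≈ 1.01 mg/L; min DO ≈ 9.29 mg/L

t_c = [1/(k_r−k_d)] ln[(k_r/k_d)(1 − D₀(k_r−k_d)/(k_d L₀))]
= [1/(1.99−0.222)] ln[(1.99/0.222)(1 − 0.495×1.768/(0.222×11.3))]
= (1/1.768) ln[8.964 × 0.6511] = 0.5656 × ln(5.837) = 0.5656 × 1.764 = 0.9978 d.
D_c = (k_d/k_r) L₀ e^(−k_d t_c) = (0.222/1.99) × 11.3 × e^(−0.222×0.9978) = 0.1116 × 11.3 × 0.8013 = 1.010 mg/L.
Minimum DO = C_s − D_c = 10.3 − 1.010 = 9.290 mg/L.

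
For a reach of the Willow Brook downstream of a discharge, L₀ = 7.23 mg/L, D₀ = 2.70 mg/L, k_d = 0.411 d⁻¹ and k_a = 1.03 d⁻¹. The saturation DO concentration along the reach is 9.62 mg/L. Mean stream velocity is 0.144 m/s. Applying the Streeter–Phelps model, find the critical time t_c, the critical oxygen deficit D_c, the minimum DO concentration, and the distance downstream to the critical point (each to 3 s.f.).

At the critical point dD/dt = 0, so k_d L₀ e^(−k_d t) = k_a D. Substituting D(t) from the Streeter–Phelps equation and solving for t gives
t_c = ln[(k_a/k_d)(1 − D₀(k_a−k_d)/(k_d L₀))] / (k_a−k_d).
Here k_a−k_d = 0.6190 d⁻¹ and 1 − D₀(k_a−k_d)/(k_d L₀) = 1 − 2.70×0.6190/(0.411×7.23) = 0.4376, so
t_c = ln(2.506 × 0.4376) / 0.6190 = 0.09219 / 0.6190 = 0.1489 d.
L(t_c) = L₀ e^(−k_d t_c) = 7.23 × 0.9406 = 6.801 mg/L, and at the critical point k_a D_c = k_d L, so D_c = (0.411/1.03) × 6.801 = 2.714 mg/L.
Minimum DO = C_s − D_c = 9.62 − 2.714 = 6.906 mg/L.
x_c = v t_c = 0.144 m/s × 0.1489 d × 86400 s/d = 1853 m ≈ 1.85 km.

t_c ≈ 0.149 d; D_c ≈ 2.71 mg/L; min DO ≈ 6.91 mg/L; x_c ≈ 1.85 km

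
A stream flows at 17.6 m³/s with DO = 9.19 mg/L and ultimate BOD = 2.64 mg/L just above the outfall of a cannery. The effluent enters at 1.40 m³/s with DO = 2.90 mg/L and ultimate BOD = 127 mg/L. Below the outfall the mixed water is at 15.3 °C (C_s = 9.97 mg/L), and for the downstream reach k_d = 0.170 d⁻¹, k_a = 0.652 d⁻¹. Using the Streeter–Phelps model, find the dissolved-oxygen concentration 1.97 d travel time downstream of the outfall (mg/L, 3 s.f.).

Mixed DO = (17.6×9.19 + 1.40×2.90)/(17.6+1.40) = 165.8/19.00 = 8.727 mg/L.
Mixed L₀ = (17.6×2.64 + 1.40×127)/(19.00) = 224.3/19.00 = 11.80 mg/L.
Initial deficit D₀ = C_s − DO₀ = 9.97 − 8.727 = 1.243 mg/L.
D(1.97) = [0.170×11.80/(0.652−0.170)](e^(−0.170×1.97) − e^(−0.652×1.97)) + 1.243 e^(−0.652×1.97)
= 4.163 × (0.7154 − 0.2768) + 1.243 × 0.2768 = 2.170 mg/L.
DO = 9.97 − 2.170 = 7.800 mg/L.

DO ≈ 7.80 mg/L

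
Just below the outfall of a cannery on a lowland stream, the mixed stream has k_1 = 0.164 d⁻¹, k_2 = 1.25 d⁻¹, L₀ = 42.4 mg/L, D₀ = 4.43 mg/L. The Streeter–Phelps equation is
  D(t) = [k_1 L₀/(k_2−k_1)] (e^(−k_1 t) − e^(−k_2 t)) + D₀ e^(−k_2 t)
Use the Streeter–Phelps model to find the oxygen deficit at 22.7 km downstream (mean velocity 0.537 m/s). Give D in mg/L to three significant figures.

D ≈ 4.84 mg/L

Travel time t = x/v = 22.7 km / (0.537 m/s) = 22700 m / 0.537 m/s = 42270 s = 0.4893 d.
k_1 L₀/(k_2−k_1) = 0.164×42.4/(1.25−0.164) = 6.954/1.086 = 6.403 mg/L.
e^(−k_1 t) = e^(−0.164×0.4893) = 0.9229; e^(−k_2 t) = e^(−1.25×0.4893) = 0.5425.
D = 6.403 × (0.9229 − 0.5425) + 4.43 × 0.5425 = 2.436 + 2.403 = 4.839 mg/L.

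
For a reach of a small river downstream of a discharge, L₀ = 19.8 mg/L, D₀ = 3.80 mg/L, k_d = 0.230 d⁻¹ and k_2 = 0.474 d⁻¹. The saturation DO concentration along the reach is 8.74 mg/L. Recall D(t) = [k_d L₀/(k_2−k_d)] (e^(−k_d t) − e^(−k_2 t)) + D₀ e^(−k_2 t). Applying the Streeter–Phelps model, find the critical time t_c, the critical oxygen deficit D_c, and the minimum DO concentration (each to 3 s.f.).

t_c = [1/(k_2−k_d)] ln[(k_2/k_d)(1 − D₀(k_2−k_d)/(k_d L₀))]
= [1/(0.474−0.230)] ln[(0.474/0.230)(1 − 3.80×0.2440/(0.230×19.8))]
= (1/0.2440) ln[2.061 × 0.7964] = 4.098 × ln(1.641) = 4.098 × 0.4955 = 2.031 d.
D_c = (k_d/k_2) L₀ e^(−k_d t_c) = (0.230/0.474) × 19.8 × e^(−0.230×2.031) = 0.4852 × 19.8 × 0.6269 = 6.023 mg/L.
Minimum DO = C_s − D_c = 8.74 − 6.023 = 2.717 mg/L.

t_c ≈ 2.03 d; D_c ≈ 6.02 mg/L; min DO ≈ 2.72 mg/L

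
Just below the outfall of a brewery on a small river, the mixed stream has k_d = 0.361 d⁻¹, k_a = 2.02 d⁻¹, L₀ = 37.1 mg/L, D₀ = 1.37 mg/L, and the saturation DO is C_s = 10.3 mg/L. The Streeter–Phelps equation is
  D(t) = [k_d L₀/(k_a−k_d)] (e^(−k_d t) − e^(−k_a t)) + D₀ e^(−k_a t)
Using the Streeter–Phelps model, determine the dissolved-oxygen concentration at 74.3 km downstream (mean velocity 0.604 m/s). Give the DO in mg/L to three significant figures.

DO ≈ 5.85 mg/L

Travel time t = x/v = 74.3 km / (0.604 m/s) = 74300 m / 0.604 m/s = 123000 s = 1.424 d.
k_d L₀/(k_a−k_d) = 0.361×37.1/(2.02−0.361) = 13.39/1.659 = 8.073 mg/L.
e^(−k_d t) = e^(−0.361×1.424) = 0.5981; e^(−k_a t) = e^(−2.02×1.424) = 0.05636.
D = 8.073 × (0.5981 − 0.05636) + 1.37 × 0.05636 = 4.374 + 0.07721 = 4.451 mg/L.
DO = C_s − D = 10.3 − 4.451 = 5.849 mg/L.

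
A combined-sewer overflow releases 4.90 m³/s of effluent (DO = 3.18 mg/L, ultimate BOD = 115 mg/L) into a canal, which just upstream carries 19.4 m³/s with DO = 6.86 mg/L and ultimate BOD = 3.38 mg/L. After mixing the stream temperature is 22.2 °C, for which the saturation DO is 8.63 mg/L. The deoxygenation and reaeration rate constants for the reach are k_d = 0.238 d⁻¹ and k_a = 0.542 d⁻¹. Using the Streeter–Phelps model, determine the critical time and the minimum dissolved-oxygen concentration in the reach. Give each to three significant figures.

Mixed DO = (19.4×6.86 + 4.90×3.18)/(19.4+4.90) = 148.7/24.30 = 6.118 mg/L.
Mixed L₀ = (19.4×3.38 + 4.90×115)/(24.30) = 629.1/24.30 = 25.89 mg/L.
Initial deficit D₀ = C_s − DO₀ = 8.63 − 6.118 = 2.512 mg/L.
t_c = (1/0.3040) ln[(0.542/0.238)(1 − 2.512×0.3040/(0.238×25.89))] = 3.289 × ln(1.995) = 2.272 d.
D_c = (0.238/0.542) × 25.89 × e^(−0.238×2.272) = 0.4391 × 25.89 × 0.5823 = 6.620 mg/L.
Minimum DO = 8.63 − 6.620 = 2.010 mg/L.

t_c ≈ 2.27 d; minimum DO ≈ 2.01 mg/L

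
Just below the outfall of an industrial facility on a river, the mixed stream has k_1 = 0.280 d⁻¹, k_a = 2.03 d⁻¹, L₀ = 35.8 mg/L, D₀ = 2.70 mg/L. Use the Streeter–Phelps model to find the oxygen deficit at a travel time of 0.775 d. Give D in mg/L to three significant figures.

D ≈ 3.98 mg/L

k_1 L₀/(k_a−k_1) = 0.280×35.8/(2.03−0.280) = 10.02/1.750 = 5.728 mg/L.
e^(−k_1 t) = e^(−0.280×0.7750) = 0.8049; e^(−k_a t) = e^(−2.03×0.7750) = 0.2074.
D = 5.728 × (0.8049 − 0.2074) + 2.70 × 0.2074 = 3.423 + 0.5599 = 3.983 mg/L.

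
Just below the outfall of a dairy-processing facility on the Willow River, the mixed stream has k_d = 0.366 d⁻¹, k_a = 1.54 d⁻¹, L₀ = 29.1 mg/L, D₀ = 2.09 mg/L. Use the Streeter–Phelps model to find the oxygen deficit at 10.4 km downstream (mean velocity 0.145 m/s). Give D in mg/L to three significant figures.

D ≈ 4.75 mg/L

Travel time t = x/v = 10.4 km / (0.145 m/s) = 10400 m / 0.145 m/s = 71720 s = 0.8301 d.
k_d L₀/(k_a−k_d) = 0.366×29.1/(1.54−0.366) = 10.65/1.174 = 9.072 mg/L.
e^(−k_d t) = e^(−0.366×0.8301) = 0.7380; e^(−k_a t) = e^(−1.54×0.8301) = 0.2785.
D = 9.072 × (0.7380 − 0.2785) + 2.09 × 0.2785 = 4.169 + 0.5820 = 4.751 mg/L.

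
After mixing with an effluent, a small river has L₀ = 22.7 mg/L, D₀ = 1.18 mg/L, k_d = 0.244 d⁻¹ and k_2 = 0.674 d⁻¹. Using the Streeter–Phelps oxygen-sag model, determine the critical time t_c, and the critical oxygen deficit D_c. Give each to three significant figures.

t_c ≈ 2.14 d; D_c ≈ 4.88 mg/L

With k_2/k_d = 2.762 and 1 − D₀(k_2−k_d)/(k_d L₀) = 0.9084,
t_c = ln(2.762 × 0.9084) / (0.674 − 0.244) = ln(2.509) / 0.4300 = 0.9200/0.4300 = 2.139 d.
D_c = (k_d/k_2) L₀ e^(−k_d t_c) = (0.244/0.674) × 22.7 × e^(−0.244×2.139) = 0.3620 × 22.7 × 0.5933 = 4.876 mg/L.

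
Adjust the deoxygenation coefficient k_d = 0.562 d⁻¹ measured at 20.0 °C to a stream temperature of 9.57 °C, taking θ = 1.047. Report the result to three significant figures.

k_d(T₂) = k_d(T₁) · θ^(T₂−T₁) = 0.562 × 1.047^(9.57−20.0)
= 0.562 × 1.047^-10.4 = 0.562 × 0.6194 = 0.3481 d⁻¹.

k_d ≈ 0.348 d⁻¹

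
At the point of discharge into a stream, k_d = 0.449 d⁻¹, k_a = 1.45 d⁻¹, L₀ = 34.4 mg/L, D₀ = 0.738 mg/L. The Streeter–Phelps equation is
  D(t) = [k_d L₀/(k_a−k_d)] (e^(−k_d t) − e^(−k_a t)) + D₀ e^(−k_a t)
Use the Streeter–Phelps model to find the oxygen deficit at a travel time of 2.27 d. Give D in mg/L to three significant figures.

k_d L₀/(k_a−k_d) = 0.449×34.4/(1.45−0.449) = 15.45/1.001 = 15.43 mg/L.
e^(−k_d t) = e^(−0.449×2.270) = 0.3609; e^(−k_a t) = e^(−1.45×2.270) = 0.03720.
D = 15.43 × (0.3609 − 0.03720) + 0.738 × 0.03720 = 4.994 + 0.02745 = 5.022 mg/L.

D ≈ 5.02 mg/L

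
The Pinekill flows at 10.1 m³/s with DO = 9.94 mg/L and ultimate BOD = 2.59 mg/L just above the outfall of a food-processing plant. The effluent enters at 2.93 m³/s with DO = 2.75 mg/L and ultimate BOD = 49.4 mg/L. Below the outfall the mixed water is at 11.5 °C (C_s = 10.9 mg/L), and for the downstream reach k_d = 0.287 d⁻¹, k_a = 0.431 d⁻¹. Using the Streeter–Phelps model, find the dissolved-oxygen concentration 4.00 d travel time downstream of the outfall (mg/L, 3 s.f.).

DO ≈ 6.81 mg/L

Mixed DO = (10.1×9.94 + 2.93×2.75)/(10.1+2.93) = 108.5/13.03 = 8.323 mg/L.
Mixed L₀ = (10.1×2.59 + 2.93×49.4)/(13.03) = 170.9/13.03 = 13.12 mg/L.
Initial deficit D₀ = C_s − DO₀ = 10.9 − 8.323 = 2.577 mg/L.
D(4.00) = [0.287×13.12/(0.431−0.287)](e^(−0.287×4.00) − e^(−0.431×4.00)) + 2.577 e^(−0.431×4.00)
= 26.14 × (0.3173 − 0.1784) + 2.577 × 0.1784 = 4.091 mg/L.
DO = 10.9 − 4.091 = 6.809 mg/L.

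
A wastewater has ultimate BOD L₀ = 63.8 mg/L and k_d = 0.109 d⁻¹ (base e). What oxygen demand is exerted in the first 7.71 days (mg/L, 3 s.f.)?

y ≈ 36.3 mg/L

y_t = L₀(1 − e^(−k_d t)) = 63.8 × (1 − e^(−0.109×7.71))
= 63.8 × (1 − 0.4315) = 63.8 × 0.5685 = 36.27 mg/L.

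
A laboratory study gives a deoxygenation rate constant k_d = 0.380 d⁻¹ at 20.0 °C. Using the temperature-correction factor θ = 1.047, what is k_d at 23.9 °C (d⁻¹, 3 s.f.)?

k_d ≈ 0.455 d⁻¹

k_d(T₂) = k_d(T₁) · θ^(T₂−T₁) = 0.380 × 1.047^(23.9−20.0)
= 0.380 × 1.047^3.90 = 0.380 × 1.196 = 0.4545 d⁻¹.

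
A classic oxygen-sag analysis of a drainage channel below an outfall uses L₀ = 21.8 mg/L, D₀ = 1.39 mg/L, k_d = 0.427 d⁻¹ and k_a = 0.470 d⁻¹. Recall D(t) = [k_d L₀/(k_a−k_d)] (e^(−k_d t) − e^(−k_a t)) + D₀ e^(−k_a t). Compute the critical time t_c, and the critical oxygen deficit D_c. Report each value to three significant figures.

t_c ≈ 2.08 d; D_c ≈ 8.14 mg/L

t_c = [1/(k_a−k_d)] ln[(k_a/k_d)(1 − D₀(k_a−k_d)/(k_d L₀))]
= [1/(0.470−0.427)] ln[(0.470/0.427)(1 − 1.39×0.04300/(0.427×21.8))]
= (1/0.04300) ln[1.101 × 0.9936] = 23.26 × ln(1.094) = 23.26 × 0.08951 = 2.082 d.
L(t_c) = L₀ e^(−k_d t_c) = 21.8 × 0.4111 = 8.963 mg/L, and at the critical point k_a D_c = k_d L, so D_c = (0.427/0.470) × 8.963 = 8.143 mg/L.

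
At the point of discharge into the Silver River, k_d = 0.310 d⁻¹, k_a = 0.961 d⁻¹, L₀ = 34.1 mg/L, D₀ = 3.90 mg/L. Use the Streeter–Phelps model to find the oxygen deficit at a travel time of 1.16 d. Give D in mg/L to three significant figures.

D ≈ 7.29 mg/L

k_d L₀/(k_a−k_d) = 0.310×34.1/(0.961−0.310) = 10.57/0.6510 = 16.24 mg/L.
e^(−k_d t) = e^(−0.310×1.160) = 0.6980; e^(−k_a t) = e^(−0.961×1.160) = 0.3280.
D = 16.24 × (0.6980 − 0.3280) + 3.90 × 0.3280 = 6.007 + 1.279 = 7.287 mg/L.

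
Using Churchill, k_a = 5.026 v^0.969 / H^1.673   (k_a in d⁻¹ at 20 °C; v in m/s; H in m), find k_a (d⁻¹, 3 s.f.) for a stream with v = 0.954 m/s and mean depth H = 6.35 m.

k_a = 5.026 × 0.954^0.969 / 6.35^1.673 = 5.026 × 0.9554 / 22.03 = 0.2180 d⁻¹.

k_a ≈ 0.218 d⁻¹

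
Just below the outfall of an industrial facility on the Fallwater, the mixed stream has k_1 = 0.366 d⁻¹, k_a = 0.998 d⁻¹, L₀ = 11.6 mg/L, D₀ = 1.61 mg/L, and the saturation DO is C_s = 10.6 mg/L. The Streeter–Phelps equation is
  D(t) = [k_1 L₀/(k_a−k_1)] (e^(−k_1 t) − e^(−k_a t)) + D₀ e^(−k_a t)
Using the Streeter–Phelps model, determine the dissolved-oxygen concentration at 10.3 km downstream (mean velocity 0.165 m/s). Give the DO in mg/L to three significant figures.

Travel time t = x/v = 10.3 km / (0.165 m/s) = 10300 m / 0.165 m/s = 62420 s = 0.7225 d.
k_1 L₀/(k_a−k_1) = 0.366×11.6/(0.998−0.366) = 4.246/0.6320 = 6.718 mg/L.
e^(−k_1 t) = e^(−0.366×0.7225) = 0.7676; e^(−k_a t) = e^(−0.998×0.7225) = 0.4862.
D = 6.718 × (0.7676 − 0.4862) + 1.61 × 0.4862 = 1.890 + 0.7828 = 2.673 mg/L.
DO = C_s − D = 10.6 − 2.673 = 7.927 mg/L.

DO ≈ 7.93 mg/L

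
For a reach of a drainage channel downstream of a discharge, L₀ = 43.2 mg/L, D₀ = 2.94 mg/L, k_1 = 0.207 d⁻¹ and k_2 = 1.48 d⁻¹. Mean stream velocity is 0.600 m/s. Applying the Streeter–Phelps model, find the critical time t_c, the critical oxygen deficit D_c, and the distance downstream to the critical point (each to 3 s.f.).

With k_2/k_1 = 7.150 and 1 − D₀(k_2−k_1)/(k_1 L₀) = 0.5815,
t_c = ln(7.150 × 0.5815) / (1.48 − 0.207) = ln(4.157) / 1.273 = 1.425/1.273 = 1.119 d.
L(t_c) = L₀ e^(−k_1 t_c) = 43.2 × 0.7932 = 34.27 mg/L, and at the critical point k_2 D_c = k_1 L, so D_c = (0.207/1.48) × 34.27 = 4.793 mg/L.
x_c = v t_c = 0.600 m/s × 1.119 d × 86400 s/d = 58030 m ≈ 58.0 km.

t_c ≈ 1.12 d; D_c ≈ 4.79 mg/L; x_c ≈ 58.0 km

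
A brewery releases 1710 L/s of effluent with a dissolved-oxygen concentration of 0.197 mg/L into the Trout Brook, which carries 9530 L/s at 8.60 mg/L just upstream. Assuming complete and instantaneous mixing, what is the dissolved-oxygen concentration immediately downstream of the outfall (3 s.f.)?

Flow-weighted mixing: C = (Q_r C_r + Q_w C_w)/(Q_r + Q_w)
= (9530×8.60 + 1710×0.197)/(9530 + 1710) = 82290/11240 = 7.322 mg/L.

7.32 mg/L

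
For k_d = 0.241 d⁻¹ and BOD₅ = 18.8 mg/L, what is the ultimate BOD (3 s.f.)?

BOD₅ = L₀(1 − e^(−5k_d)) ⇒ L₀ = BOD₅ / (1 − e^(−5×0.241))
= 18.8 / (1 − 0.2997) = 18.8 / 0.7003 = 26.85 mg/L.

L₀ ≈ 26.8 mg/L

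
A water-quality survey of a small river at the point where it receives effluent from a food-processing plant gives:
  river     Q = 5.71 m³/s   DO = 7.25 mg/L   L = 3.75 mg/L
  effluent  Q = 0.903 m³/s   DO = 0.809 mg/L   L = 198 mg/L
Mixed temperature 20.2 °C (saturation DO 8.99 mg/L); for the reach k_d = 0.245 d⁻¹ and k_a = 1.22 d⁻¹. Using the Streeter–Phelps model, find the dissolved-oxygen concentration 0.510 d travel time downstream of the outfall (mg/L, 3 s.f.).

Mixed DO = (5.71×7.25 + 0.903×0.809)/(5.71+0.903) = 42.13/6.613 = 6.370 mg/L.
Mixed L₀ = (5.71×3.75 + 0.903×198)/(6.613) = 200.2/6.613 = 30.27 mg/L.
Initial deficit D₀ = C_s − DO₀ = 8.99 − 6.370 = 2.620 mg/L.
D(0.510) = [0.245×30.27/(1.22−0.245)](e^(−0.245×0.510) − e^(−1.22×0.510)) + 2.620 e^(−1.22×0.510)
= 7.607 × (0.8825 − 0.5368) + 2.620 × 0.5368 = 4.037 mg/L.
DO = 8.99 − 4.037 = 4.953 mg/L.

DO ≈ 4.95 mg/L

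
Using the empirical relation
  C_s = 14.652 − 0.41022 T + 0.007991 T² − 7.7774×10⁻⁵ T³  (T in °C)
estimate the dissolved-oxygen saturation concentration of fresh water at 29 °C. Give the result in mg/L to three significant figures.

C_s ≈ 7.58 mg/L

C_s = 14.652 − 0.41022×29 + 0.007991×29² − 7.7774×10⁻⁵×29³ = 7.579 mg/L.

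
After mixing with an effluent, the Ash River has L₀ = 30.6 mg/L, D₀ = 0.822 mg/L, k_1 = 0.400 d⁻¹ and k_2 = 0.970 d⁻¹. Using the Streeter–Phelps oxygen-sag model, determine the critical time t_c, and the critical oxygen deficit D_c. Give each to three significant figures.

At the critical point dD/dt = 0, so k_1 L₀ e^(−k_1 t) = k_2 D. Substituting D(t) from the Streeter–Phelps equation and solving for t gives
t_c = ln[(k_2/k_1)(1 − D₀(k_2−k_1)/(k_1 L₀))] / (k_2−k_1).
Here k_2−k_1 = 0.5700 d⁻¹ and 1 − D₀(k_2−k_1)/(k_1 L₀) = 1 − 0.822×0.5700/(0.400×30.6) = 0.9617, so
t_c = ln(2.425 × 0.9617) / 0.5700 = 0.8468 / 0.5700 = 1.486 d.
D_c = (k_1/k_2) L₀ e^(−k_1 t_c) = (0.400/0.970) × 30.6 × e^(−0.400×1.486) = 0.4124 × 30.6 × 0.5520 = 6.965 mg/L.

t_c ≈ 1.49 d; D_c ≈ 6.97 mg/L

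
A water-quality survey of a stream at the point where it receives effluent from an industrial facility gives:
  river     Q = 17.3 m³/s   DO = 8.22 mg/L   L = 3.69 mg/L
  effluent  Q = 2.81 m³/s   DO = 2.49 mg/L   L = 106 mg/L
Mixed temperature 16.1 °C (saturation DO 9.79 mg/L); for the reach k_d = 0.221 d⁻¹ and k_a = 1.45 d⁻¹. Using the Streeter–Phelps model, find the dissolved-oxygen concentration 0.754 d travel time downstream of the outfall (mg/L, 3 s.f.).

Mixed DO = (17.3×8.22 + 2.81×2.49)/(17.3+2.81) = 149.2/20.11 = 7.419 mg/L.
Mixed L₀ = (17.3×3.69 + 2.81×106)/(20.11) = 361.7/20.11 = 17.99 mg/L.
Initial deficit D₀ = C_s − DO₀ = 9.79 − 7.419 = 2.371 mg/L.
D(0.754) = [0.221×17.99/(1.45−0.221)](e^(−0.221×0.754) − e^(−1.45×0.754)) + 2.371 e^(−1.45×0.754)
= 3.234 × (0.8465 − 0.3351) + 2.371 × 0.3351 = 2.448 mg/L.
DO = 9.79 − 2.448 = 7.342 mg/L.

DO ≈ 7.34 mg/L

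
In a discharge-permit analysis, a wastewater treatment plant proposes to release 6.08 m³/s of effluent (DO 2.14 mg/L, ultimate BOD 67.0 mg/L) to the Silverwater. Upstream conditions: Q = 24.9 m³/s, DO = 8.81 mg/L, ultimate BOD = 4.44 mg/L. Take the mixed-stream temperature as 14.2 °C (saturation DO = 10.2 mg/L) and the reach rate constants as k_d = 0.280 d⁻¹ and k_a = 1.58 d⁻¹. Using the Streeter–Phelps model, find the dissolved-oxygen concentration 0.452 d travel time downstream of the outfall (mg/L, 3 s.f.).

Mixed DO = (24.9×8.81 + 6.08×2.14)/(24.9+6.08) = 232.4/30.98 = 7.501 mg/L.
Mixed L₀ = (24.9×4.44 + 6.08×67.0)/(30.98) = 517.9/30.98 = 16.72 mg/L.
Initial deficit D₀ = C_s − DO₀ = 10.2 − 7.501 = 2.699 mg/L.
D(0.452) = [0.280×16.72/(1.58−0.280)](e^(−0.280×0.452) − e^(−1.58×0.452)) + 2.699 e^(−1.58×0.452)
= 3.601 × (0.8811 − 0.4896) + 2.699 × 0.4896 = 2.731 mg/L.
DO = 10.2 − 2.731 = 7.469 mg/L.

DO ≈ 7.47 mg/L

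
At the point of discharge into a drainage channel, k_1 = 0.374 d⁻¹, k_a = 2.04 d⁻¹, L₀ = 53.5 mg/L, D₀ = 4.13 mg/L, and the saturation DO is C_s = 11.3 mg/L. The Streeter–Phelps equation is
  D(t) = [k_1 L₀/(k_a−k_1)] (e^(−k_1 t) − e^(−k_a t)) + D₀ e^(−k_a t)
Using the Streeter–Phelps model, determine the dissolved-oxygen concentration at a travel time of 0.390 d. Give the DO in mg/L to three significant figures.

DO ≈ 4.48 mg/L

k_1 L₀/(k_a−k_1) = 0.374×53.5/(2.04−0.374) = 20.01/1.666 = 12.01 mg/L.
e^(−k_1 t) = e^(−0.374×0.3900) = 0.8643; e^(−k_a t) = e^(−2.04×0.3900) = 0.4513.
D = 12.01 × (0.8643 − 0.4513) + 4.13 × 0.4513 = 4.960 + 1.864 = 6.824 mg/L.
DO = C_s − D = 11.3 − 6.824 = 4.476 mg/L.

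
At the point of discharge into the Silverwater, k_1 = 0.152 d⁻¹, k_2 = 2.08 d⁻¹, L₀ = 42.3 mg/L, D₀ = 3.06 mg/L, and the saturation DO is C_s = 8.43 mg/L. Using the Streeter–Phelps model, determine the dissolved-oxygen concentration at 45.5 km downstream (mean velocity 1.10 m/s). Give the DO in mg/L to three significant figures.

DO ≈ 5.43 mg/L

Travel time t = x/v = 45.5 km / (1.10 m/s) = 45500 m / 1.10 m/s = 41360 s = 0.4787 d.
k_1 L₀/(k_2−k_1) = 0.152×42.3/(2.08−0.152) = 6.430/1.928 = 3.335 mg/L.
e^(−k_1 t) = e^(−0.152×0.4787) = 0.9298; e^(−k_2 t) = e^(−2.08×0.4787) = 0.3694.
D = 3.335 × (0.9298 − 0.3694) + 3.06 × 0.3694 = 1.869 + 1.130 = 2.999 mg/L.
DO = C_s − D = 8.43 − 2.999 = 5.431 mg/L.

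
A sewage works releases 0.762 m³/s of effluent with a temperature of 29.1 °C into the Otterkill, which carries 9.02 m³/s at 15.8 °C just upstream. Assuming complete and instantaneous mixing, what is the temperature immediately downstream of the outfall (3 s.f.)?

16.8 °C

Flow-weighted mixing: C = (Q_r C_r + Q_w C_w)/(Q_r + Q_w)
= (9.02×15.8 + 0.762×29.1)/(9.02 + 0.762) = 164.7/9.782 = 16.84 °C.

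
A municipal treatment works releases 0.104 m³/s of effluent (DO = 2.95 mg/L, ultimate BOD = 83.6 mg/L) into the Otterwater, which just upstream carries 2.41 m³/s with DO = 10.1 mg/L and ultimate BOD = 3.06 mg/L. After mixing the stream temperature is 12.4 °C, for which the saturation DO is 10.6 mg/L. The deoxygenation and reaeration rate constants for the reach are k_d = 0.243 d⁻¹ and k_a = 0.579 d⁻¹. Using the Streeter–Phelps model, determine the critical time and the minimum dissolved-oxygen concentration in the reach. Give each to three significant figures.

Mixed DO = (2.41×10.1 + 0.104×2.95)/(2.41+0.104) = 24.65/2.514 = 9.804 mg/L.
Mixed L₀ = (2.41×3.06 + 0.104×83.6)/(2.514) = 16.07/2.514 = 6.392 mg/L.
Initial deficit D₀ = C_s − DO₀ = 10.6 − 9.804 = 0.7958 mg/L.
t_c = (1/0.3360) ln[(0.579/0.243)(1 − 0.7958×0.3360/(0.243×6.392))] = 2.976 × ln(1.973) = 2.022 d.
D_c = (0.243/0.579) × 6.392 × e^(−0.243×2.022) = 0.4197 × 6.392 × 0.6118 = 1.641 mg/L.
Minimum DO = 10.6 − 1.641 = 8.959 mg/L.

t_c ≈ 2.02 d; minimum DO ≈ 8.96 mg/L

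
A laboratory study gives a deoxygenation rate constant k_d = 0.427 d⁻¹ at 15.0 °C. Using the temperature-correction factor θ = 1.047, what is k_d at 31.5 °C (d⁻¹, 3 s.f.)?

k_d ≈ 0.911 d⁻¹

k_d(T₂) = k_d(T₁) · θ^(T₂−T₁) = 0.427 × 1.047^(31.5−15.0)
= 0.427 × 1.047^16.5 = 0.427 × 2.134 = 0.9111 d⁻¹.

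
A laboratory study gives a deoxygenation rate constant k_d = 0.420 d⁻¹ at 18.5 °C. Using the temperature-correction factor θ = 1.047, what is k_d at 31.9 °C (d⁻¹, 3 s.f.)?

k_d(T₂) = k_d(T₁) · θ^(T₂−T₁) = 0.420 × 1.047^(31.9−18.5)
= 0.420 × 1.047^13.4 = 0.420 × 1.850 = 0.7772 d⁻¹.

k_d ≈ 0.777 d⁻¹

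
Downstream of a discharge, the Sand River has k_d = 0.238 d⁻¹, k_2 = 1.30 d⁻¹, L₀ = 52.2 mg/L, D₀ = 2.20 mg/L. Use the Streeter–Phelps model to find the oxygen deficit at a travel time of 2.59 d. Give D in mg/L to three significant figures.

D ≈ 5.99 mg/L

k_d L₀/(k_2−k_d) = 0.238×52.2/(1.30−0.238) = 12.42/1.062 = 11.70 mg/L.
e^(−k_d t) = e^(−0.238×2.590) = 0.5399; e^(−k_2 t) = e^(−1.30×2.590) = 0.03449.
D = 11.70 × (0.5399 − 0.03449) + 2.20 × 0.03449 = 5.912 + 0.07588 = 5.988 mg/L.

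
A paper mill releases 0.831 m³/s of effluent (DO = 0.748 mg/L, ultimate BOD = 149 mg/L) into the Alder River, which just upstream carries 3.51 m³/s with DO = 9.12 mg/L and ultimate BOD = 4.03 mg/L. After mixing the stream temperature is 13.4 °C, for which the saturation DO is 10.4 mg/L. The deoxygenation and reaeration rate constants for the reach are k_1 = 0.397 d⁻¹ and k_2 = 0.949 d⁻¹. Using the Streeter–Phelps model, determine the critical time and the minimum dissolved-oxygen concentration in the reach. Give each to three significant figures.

Mixed DO = (3.51×9.12 + 0.831×0.748)/(3.51+0.831) = 32.63/4.341 = 7.517 mg/L.
Mixed L₀ = (3.51×4.03 + 0.831×149)/(4.341) = 138.0/4.341 = 31.78 mg/L.
Initial deficit D₀ = C_s − DO₀ = 10.4 − 7.517 = 2.883 mg/L.
t_c = (1/0.5520) ln[(0.949/0.397)(1 − 2.883×0.5520/(0.397×31.78))] = 1.812 × ln(2.089) = 1.335 d.
D_c = (0.397/0.949) × 31.78 × e^(−0.397×1.335) = 0.4183 × 31.78 × 0.5887 = 7.827 mg/L.
Minimum DO = 10.4 − 7.827 = 2.573 mg/L.

t_c ≈ 1.33 d; minimum DO ≈ 2.57 mg/L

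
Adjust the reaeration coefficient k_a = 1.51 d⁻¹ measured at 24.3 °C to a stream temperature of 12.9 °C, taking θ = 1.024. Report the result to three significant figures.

k_a ≈ 1.15 d⁻¹

k_a(T₂) = k_a(T₁) · θ^(T₂−T₁) = 1.51 × 1.024^(12.9−24.3)
= 1.51 × 1.024^-11.4 = 1.51 × 0.7631 = 1.152 d⁻¹.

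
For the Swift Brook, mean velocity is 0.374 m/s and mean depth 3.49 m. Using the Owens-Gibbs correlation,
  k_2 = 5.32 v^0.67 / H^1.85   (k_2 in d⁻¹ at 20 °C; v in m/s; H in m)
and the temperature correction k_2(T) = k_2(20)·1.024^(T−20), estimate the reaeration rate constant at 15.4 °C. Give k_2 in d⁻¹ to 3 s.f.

k_2 ≈ 0.244 d⁻¹

k_2(20) = 5.32 × 0.374^0.67 / 3.49^1.85 = 5.32 × 0.5174 / 10.10 = 0.2726 d⁻¹.
k_2(15.4) = 0.2726 × 1.024^(15.4−20) = 0.2726 × 0.8966 = 0.2444 d⁻¹.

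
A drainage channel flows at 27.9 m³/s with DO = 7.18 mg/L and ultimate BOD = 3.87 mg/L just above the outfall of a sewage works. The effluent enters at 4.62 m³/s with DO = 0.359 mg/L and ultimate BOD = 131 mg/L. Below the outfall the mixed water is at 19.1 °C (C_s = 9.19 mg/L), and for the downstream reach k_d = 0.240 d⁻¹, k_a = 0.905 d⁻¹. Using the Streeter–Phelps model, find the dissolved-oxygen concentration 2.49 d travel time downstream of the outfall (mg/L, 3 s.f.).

Mixed DO = (27.9×7.18 + 4.62×0.359)/(27.9+4.62) = 202.0/32.52 = 6.211 mg/L.
Mixed L₀ = (27.9×3.87 + 4.62×131)/(32.52) = 713.2/32.52 = 21.93 mg/L.
Initial deficit D₀ = C_s − DO₀ = 9.19 − 6.211 = 2.979 mg/L.
D(2.49) = [0.240×21.93/(0.905−0.240)](e^(−0.240×2.49) − e^(−0.905×2.49)) + 2.979 e^(−0.905×2.49)
= 7.915 × (0.5501 − 0.1050) + 2.979 × 0.1050 = 3.836 mg/L.
DO = 9.19 − 3.836 = 5.354 mg/L.

DO ≈ 5.35 mg/L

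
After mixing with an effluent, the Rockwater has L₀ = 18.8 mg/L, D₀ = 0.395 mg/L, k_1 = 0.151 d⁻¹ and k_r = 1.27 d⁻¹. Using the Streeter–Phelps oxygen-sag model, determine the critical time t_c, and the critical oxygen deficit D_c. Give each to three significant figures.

At the critical point dD/dt = 0, so k_1 L₀ e^(−k_1 t) = k_r D. Substituting D(t) from the Streeter–Phelps equation and solving for t gives
t_c = ln[(k_r/k_1)(1 − D₀(k_r−k_1)/(k_1 L₀))] / (k_r−k_1).
Here k_r−k_1 = 1.119 d⁻¹ and 1 − D₀(k_r−k_1)/(k_1 L₀) = 1 − 0.395×1.119/(0.151×18.8) = 0.8443, so
t_c = ln(8.411 × 0.8443) / 1.119 = 1.960 / 1.119 = 1.752 d.
D_c = (k_1/k_r) L₀ e^(−k_1 t_c) = (0.151/1.27) × 18.8 × e^(−0.151×1.752) = 0.1189 × 18.8 × 0.7676 = 1.716 mg/L.

t_c ≈ 1.75 d; D_c ≈ 1.72 mg/L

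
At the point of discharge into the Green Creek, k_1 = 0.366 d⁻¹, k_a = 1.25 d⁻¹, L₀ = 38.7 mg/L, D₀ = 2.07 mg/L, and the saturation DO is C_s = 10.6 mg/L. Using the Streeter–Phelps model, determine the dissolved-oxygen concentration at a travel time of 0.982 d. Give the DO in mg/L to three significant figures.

k_1 L₀/(k_a−k_1) = 0.366×38.7/(1.25−0.366) = 14.16/0.8840 = 16.02 mg/L.
e^(−k_1 t) = e^(−0.366×0.9820) = 0.6981; e^(−k_a t) = e^(−1.25×0.9820) = 0.2930.
D = 16.02 × (0.6981 − 0.2930) + 2.07 × 0.2930 = 6.490 + 0.6066 = 7.097 mg/L.
DO = C_s − D = 10.6 − 7.097 = 3.503 mg/L.

DO ≈ 3.50 mg/L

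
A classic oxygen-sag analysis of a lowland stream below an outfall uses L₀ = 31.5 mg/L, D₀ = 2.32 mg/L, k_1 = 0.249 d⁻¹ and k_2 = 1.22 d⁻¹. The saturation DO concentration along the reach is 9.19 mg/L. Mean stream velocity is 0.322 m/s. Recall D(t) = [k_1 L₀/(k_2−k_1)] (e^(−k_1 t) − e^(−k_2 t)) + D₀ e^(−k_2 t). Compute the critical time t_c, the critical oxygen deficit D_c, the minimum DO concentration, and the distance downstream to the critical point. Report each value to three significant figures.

t_c ≈ 1.29 d; D_c ≈ 4.67 mg/L; min DO ≈ 4.52 mg/L; x_c ≈ 35.8 km

At the critical point dD/dt = 0, so k_1 L₀ e^(−k_1 t) = k_2 D. Substituting D(t) from the Streeter–Phelps equation and solving for t gives
t_c = ln[(k_2/k_1)(1 − D₀(k_2−k_1)/(k_1 L₀))] / (k_2−k_1).
Here k_2−k_1 = 0.9710 d⁻¹ and 1 − D₀(k_2−k_1)/(k_1 L₀) = 1 − 2.32×0.9710/(0.249×31.5) = 0.7128, so
t_c = ln(4.900 × 0.7128) / 0.9710 = 1.251 / 0.9710 = 1.288 d.
D_c = (k_1/k_2) L₀ e^(−k_1 t_c) = (0.249/1.22) × 31.5 × e^(−0.249×1.288) = 0.2041 × 31.5 × 0.7256 = 4.665 mg/L.
Minimum DO = C_s − D_c = 9.19 − 4.665 = 4.525 mg/L.
x_c = v t_c = 0.322 m/s × 1.288 d × 86400 s/d = 35830 m ≈ 35.8 km.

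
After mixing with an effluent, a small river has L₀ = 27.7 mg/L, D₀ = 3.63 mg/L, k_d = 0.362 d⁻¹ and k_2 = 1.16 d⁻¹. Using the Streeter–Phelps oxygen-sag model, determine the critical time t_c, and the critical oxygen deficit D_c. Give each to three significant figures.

t_c ≈ 1.03 d; D_c ≈ 5.95 mg/L

With k_2/k_d = 3.204 and 1 − D₀(k_2−k_d)/(k_d L₀) = 0.7111,
t_c = ln(3.204 × 0.7111) / (1.16 − 0.362) = ln(2.279) / 0.7980 = 0.8236/0.7980 = 1.032 d.
L(t_c) = L₀ e^(−k_d t_c) = 27.7 × 0.6882 = 19.06 mg/L, and at the critical point k_2 D_c = k_d L, so D_c = (0.362/1.16) × 19.06 = 5.949 mg/L.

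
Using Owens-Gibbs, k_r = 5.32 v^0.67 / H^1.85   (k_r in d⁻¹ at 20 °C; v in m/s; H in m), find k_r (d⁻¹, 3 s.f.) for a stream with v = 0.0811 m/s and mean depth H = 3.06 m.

k_r = 5.32 × 0.0811^0.67 / 3.06^1.85 = 5.32 × 0.1858 / 7.917 = 0.1248 d⁻¹.

k_r ≈ 0.125 d⁻¹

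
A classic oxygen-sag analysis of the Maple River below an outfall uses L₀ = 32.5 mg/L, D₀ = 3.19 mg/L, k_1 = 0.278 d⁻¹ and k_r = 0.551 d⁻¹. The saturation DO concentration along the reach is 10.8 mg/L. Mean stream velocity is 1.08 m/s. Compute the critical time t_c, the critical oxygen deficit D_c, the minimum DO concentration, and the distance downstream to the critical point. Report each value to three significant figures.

t_c = [1/(k_r−k_1)] ln[(k_r/k_1)(1 − D₀(k_r−k_1)/(k_1 L₀))]
= [1/(0.551−0.278)] ln[(0.551/0.278)(1 − 3.19×0.2730/(0.278×32.5))]
= (1/0.2730) ln[1.982 × 0.9036] = 3.663 × ln(1.791) = 3.663 × 0.5828 = 2.135 d.
L(t_c) = L₀ e^(−k_1 t_c) = 32.5 × 0.5524 = 17.95 mg/L, and at the critical point k_r D_c = k_1 L, so D_c = (0.278/0.551) × 17.95 = 9.058 mg/L.
Minimum DO = C_s − D_c = 10.8 − 9.058 = 1.742 mg/L.
x_c = v t_c = 1.08 m/s × 2.135 d × 86400 s/d = 199200 m ≈ 199 km.

t_c ≈ 2.13 d; D_c ≈ 9.06 mg/L; min DO ≈ 1.74 mg/L; x_c ≈ 199 km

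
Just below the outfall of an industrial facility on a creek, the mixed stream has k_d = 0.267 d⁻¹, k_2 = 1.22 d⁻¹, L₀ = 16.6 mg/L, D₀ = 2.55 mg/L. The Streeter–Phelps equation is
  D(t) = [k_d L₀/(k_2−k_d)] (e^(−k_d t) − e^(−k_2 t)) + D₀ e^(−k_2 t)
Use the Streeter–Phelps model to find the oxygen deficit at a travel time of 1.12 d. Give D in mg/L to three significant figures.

k_d L₀/(k_2−k_d) = 0.267×16.6/(1.22−0.267) = 4.432/0.9530 = 4.651 mg/L.
e^(−k_d t) = e^(−0.267×1.120) = 0.7415; e^(−k_2 t) = e^(−1.22×1.120) = 0.2550.
D = 4.651 × (0.7415 − 0.2550) + 2.55 × 0.2550 = 2.263 + 0.6503 = 2.913 mg/L.

D ≈ 2.91 mg/L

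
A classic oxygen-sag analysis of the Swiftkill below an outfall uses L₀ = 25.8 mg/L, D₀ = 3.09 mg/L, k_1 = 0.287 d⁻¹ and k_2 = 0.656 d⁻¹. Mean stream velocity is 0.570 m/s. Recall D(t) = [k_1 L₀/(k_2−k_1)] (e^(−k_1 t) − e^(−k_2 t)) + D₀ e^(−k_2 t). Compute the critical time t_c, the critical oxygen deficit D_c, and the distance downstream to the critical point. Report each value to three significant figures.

At the critical point dD/dt = 0, so k_1 L₀ e^(−k_1 t) = k_2 D. Substituting D(t) from the Streeter–Phelps equation and solving for t gives
t_c = ln[(k_2/k_1)(1 − D₀(k_2−k_1)/(k_1 L₀))] / (k_2−k_1).
Here k_2−k_1 = 0.3690 d⁻¹ and 1 − D₀(k_2−k_1)/(k_1 L₀) = 1 − 3.09×0.3690/(0.287×25.8) = 0.8460, so
t_c = ln(2.286 × 0.8460) / 0.3690 = 0.6595 / 0.3690 = 1.787 d.
L(t_c) = L₀ e^(−k_1 t_c) = 25.8 × 0.5987 = 15.45 mg/L, and at the critical point k_2 D_c = k_1 L, so D_c = (0.287/0.656) × 15.45 = 6.758 mg/L.
x_c = v t_c = 0.570 m/s × 1.787 d × 86400 s/d = 88010 m ≈ 88.0 km.

t_c ≈ 1.79 d; D_c ≈ 6.76 mg/L; x_c ≈ 88.0 km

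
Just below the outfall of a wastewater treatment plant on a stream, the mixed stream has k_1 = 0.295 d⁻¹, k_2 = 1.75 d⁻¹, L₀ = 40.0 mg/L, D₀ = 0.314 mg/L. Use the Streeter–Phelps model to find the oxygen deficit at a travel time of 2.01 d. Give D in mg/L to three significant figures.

k_1 L₀/(k_2−k_1) = 0.295×40.0/(1.75−0.295) = 11.80/1.455 = 8.110 mg/L.
e^(−k_1 t) = e^(−0.295×2.010) = 0.5527; e^(−k_2 t) = e^(−1.75×2.010) = 0.02967.
D = 8.110 × (0.5527 − 0.02967) + 0.314 × 0.02967 = 4.242 + 0.009317 = 4.251 mg/L.

D ≈ 4.25 mg/L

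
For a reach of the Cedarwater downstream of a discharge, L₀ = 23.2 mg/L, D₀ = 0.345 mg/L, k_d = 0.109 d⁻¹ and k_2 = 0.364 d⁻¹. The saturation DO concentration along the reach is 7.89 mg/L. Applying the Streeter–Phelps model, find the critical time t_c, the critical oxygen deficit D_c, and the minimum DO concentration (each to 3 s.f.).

t_c = [1/(k_2−k_d)] ln[(k_2/k_d)(1 − D₀(k_2−k_d)/(k_d L₀))]
= [1/(0.364−0.109)] ln[(0.364/0.109)(1 − 0.345×0.2550/(0.109×23.2))]
= (1/0.2550) ln[3.339 × 0.9652] = 3.922 × ln(3.223) = 3.922 × 1.170 = 4.590 d.
D_c = (k_d/k_2) L₀ e^(−k_d t_c) = (0.109/0.364) × 23.2 × e^(−0.109×4.590) = 0.2995 × 23.2 × 0.6064 = 4.213 mg/L.
Minimum DO = C_s − D_c = 7.89 − 4.213 = 3.677 mg/L.

t_c ≈ 4.59 d; D_c ≈ 4.21 mg/L; min DO ≈ 3.68 mg/L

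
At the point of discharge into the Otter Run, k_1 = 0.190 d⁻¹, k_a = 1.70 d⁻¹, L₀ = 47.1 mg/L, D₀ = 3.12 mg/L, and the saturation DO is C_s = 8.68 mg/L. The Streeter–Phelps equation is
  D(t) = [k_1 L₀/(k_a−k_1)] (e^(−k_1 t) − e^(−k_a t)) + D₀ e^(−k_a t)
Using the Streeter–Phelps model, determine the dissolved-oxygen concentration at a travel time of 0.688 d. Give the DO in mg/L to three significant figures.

DO ≈ 4.35 mg/L

k_1 L₀/(k_a−k_1) = 0.190×47.1/(1.70−0.190) = 8.949/1.510 = 5.926 mg/L.
e^(−k_1 t) = e^(−0.190×0.6880) = 0.8775; e^(−k_a t) = e^(−1.70×0.6880) = 0.3105.
D = 5.926 × (0.8775 − 0.3105) + 3.12 × 0.3105 = 3.360 + 0.9687 = 4.329 mg/L.
DO = C_s − D = 8.68 − 4.329 = 4.351 mg/L.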